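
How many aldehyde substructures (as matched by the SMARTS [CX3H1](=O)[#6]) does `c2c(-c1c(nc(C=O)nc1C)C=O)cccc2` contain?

2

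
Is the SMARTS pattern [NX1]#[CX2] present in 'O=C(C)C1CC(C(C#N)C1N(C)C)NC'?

Yes

The pattern [NX1]#[CX2] describes a nitrogen triple-bonded to a two-connected carbon — a nitrile.
The molecule carries a nitrile (-C#N), whose atoms satisfy every constraint of the query, so the pattern matches.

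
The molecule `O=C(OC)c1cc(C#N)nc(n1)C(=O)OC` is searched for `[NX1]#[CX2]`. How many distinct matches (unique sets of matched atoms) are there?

1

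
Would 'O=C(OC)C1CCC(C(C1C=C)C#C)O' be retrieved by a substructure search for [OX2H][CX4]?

Yes

The pattern [OX2H][CX4] describes a hydroxyl oxygen bound to an sp3 (X4) carbon — an aliphatic alcohol.
The molecule carries a hydroxyl group (-OH), whose atoms satisfy every constraint of the query, so the pattern matches.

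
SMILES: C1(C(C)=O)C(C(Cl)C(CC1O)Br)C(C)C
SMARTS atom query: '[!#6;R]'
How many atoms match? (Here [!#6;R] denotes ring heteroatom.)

The query [!#6;R] means: non-carbon atom that is part of a ring.
Check the 15 heavy atoms by environment: 6× C (in 6-ring) → no; 1× Br (acyclic) → no; 5× C (acyclic) → no; 2× O (acyclic) → no; 1× Cl (acyclic) → no.
No environment satisfies the query, so 0 matching atoms.

0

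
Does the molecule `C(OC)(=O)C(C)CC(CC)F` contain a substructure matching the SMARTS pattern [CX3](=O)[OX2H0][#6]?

Yes

The pattern [CX3](=O)[OX2H0][#6] describes a carbonyl carbon bonded to an oxygen that is itself bonded to carbon (no H on that O) — an ester.
The molecule carries a methyl-ester group (-C(=O)OCH3), whose atoms satisfy every constraint of the query, so the pattern matches.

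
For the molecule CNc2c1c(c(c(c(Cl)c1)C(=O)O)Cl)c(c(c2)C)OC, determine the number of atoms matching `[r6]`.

The query [r6] means: r6 matches atoms in a six-membered ring.
Check the 20 heavy atoms by environment: 10× c (aromatic, in 6-ring) → match; 2× Cl (acyclic) → no; 1× N (acyclic) → no; 4× C (acyclic) → no; 3× O (acyclic) → no.
That gives 10 matching atoms.

10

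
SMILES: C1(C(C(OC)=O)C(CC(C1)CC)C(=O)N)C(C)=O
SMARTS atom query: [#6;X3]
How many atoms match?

Check the 18 heavy atoms by environment: 10× C (X4) → no; 3× C (X3) → match; 3× O (X1) → no; 1× O (X2) → no; 1× N (X3) → no.
That gives 3 matching atoms.

3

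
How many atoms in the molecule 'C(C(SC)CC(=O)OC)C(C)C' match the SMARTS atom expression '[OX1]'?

1

The query [OX1] means: aliphatic oxygen with one total connection — typically a carbonyl =O or an oxide.
Check the 12 heavy atoms by environment: 8× C (X4) → no; 1× S (X2) → no; 1× C (X3) → no; 1× O (X1) → match; 1× O (X2) → no.
That gives 1 matching atom.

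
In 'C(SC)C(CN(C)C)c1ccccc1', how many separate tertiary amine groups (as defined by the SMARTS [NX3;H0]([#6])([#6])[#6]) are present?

[NX3;H0]([#6])([#6])[#6] is the SMARTS for a tertiary amine: a trivalent nitrogen with no H, bonded to three carbons.
Exactly one fragment in the molecule meets all constraints, giving 1 match.

1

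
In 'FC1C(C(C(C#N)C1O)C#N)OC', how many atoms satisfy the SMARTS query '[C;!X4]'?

2

The query [C;!X4] means: aliphatic carbon that does not have four total connections.
Check the 13 heavy atoms by environment: 6× C (X4) → no; 2× C (X2) → match; 2× N (X1) → no; 2× O (X2) → no; 1× F (X1) → no.
That gives 2 matching atoms.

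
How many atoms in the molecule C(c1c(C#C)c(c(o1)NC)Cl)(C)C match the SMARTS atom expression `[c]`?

4

The query [c] means: lowercase c matches aromatic carbon only.
Check the 13 heavy atoms by environment: 1× o (aromatic) → no; 4× c (aromatic) → match; 1× Cl → no; 6× C → no; 1× N → no.
That gives 4 matching atoms.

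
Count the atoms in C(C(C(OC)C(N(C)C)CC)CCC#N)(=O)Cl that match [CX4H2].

Check the 17 heavy atoms by environment: 4× C (H3, X4) → no; 3× C (H2, X4) → match; 3× C (H1, X4) → no; 1× C (H0, X2) → no; 1× N (H0, X1) → no; 1× O (H0, X2) → no; 1× C (H0, X3) → no; 1× O (H0, X1) → no; 1× Cl (H0, X1) → no; 1× N (H0, X3) → no.
That gives 3 matching atoms.

3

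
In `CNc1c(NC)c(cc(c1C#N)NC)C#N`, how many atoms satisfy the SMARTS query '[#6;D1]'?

3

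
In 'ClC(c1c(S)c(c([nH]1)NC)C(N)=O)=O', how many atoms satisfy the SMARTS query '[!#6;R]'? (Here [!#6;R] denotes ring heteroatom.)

The query [!#6;R] means: non-carbon atom that is part of a ring.
Check the 14 heavy atoms by environment: 1× n (aromatic, in 5-ring) → match; 4× c (aromatic, in 5-ring) → no; 1× S (acyclic) → no; 3× C (acyclic) → no; 2× O (acyclic) → no; 2× N (acyclic) → no; 1× Cl (acyclic) → no.
That gives 1 matching atom.

1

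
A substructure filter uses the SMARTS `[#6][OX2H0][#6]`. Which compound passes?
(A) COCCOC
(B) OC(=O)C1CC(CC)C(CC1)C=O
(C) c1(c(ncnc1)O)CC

[#6][OX2H0][#6] describes an aliphatic oxygen bridging two carbons with no H on the oxygen (an ether).
(A) contains a methoxy ether (-OCH3), which satisfies every atom and bond constraint.
(B) has a carboxylic acid group (-C(=O)OH) but the -OH oxygen has H1; the =O is OX1, not OX2.
(C) has a hydroxyl group (-OH) but the oxygen has H1, not H0 bridging two carbons.
So the answer is (A).

A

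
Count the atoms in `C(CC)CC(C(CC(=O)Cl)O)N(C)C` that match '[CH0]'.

Check the 14 heavy atoms by environment: 4× C (H2) → no; 2× C (H1) → no; 3× C (H3) → no; 1× O (H1) → no; 1× C (H0) → match; 1× O (H0) → no; 1× Cl (H0) → no; 1× N (H0) → no.
That gives 1 matching atom.

1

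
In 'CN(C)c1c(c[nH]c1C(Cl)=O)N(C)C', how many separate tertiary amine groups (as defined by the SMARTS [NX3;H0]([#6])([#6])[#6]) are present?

2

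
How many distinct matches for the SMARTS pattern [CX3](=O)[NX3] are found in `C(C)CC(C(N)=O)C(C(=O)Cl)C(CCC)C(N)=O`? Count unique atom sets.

2

[CX3](=O)[NX3] is the SMARTS for an amide: a carbonyl carbon bonded to a trivalent nitrogen.
The molecule carries 2 separate instances of a primary amide (-C(=O)NH2) meeting every constraint; each maps to a distinct set of atoms, giving 2 matches.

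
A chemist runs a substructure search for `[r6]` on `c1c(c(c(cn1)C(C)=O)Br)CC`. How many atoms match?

6

The query [r6] means: r6 matches atoms in a six-membered ring.
Check the 12 heavy atoms by environment: 1× n (aromatic, in 6-ring) → match; 5× c (aromatic, in 6-ring) → match; 4× C (acyclic) → no; 1× O (acyclic) → no; 1× Br (acyclic) → no.
Summing the matching environments: 1 + 5 = 6 matching atoms.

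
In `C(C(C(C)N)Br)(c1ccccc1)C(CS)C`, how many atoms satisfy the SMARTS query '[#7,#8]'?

The query [#7,#8] means: nitrogen or oxygen (comma = OR).
Check the 16 heavy atoms by environment: 7× C → no; 6× c (aromatic) → no; 1× N → match; 1× S → no; 1× Br → no.
That gives 1 matching atom.

1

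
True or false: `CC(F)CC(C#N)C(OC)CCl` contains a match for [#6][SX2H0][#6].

False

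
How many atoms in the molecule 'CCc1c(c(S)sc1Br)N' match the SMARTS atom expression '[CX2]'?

0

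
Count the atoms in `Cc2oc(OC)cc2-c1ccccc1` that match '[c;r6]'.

Check the 14 heavy atoms by environment: 1× o (aromatic, in 5-ring) → no; 4× c (aromatic, in 5-ring) → no; 2× C (acyclic) → no; 1× O (acyclic) → no; 6× c (aromatic, in 6-ring) → match.
That gives 6 matching atoms.

6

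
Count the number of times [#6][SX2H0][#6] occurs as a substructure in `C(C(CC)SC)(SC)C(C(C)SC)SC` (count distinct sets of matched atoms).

4

[#6][SX2H0][#6] is the SMARTS for a thioether: an aliphatic sulfur bridging two carbons with no H on the sulfur.
The molecule carries 4 separate instances of a methylthio ether (-SCH3) meeting every constraint; each maps to a distinct set of atoms, giving 4 matches.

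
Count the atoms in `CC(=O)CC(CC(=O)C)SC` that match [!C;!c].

The query [!C;!c] means: neither aliphatic nor aromatic carbon — same as [!#6].
Check the 11 heavy atoms by environment: 8× C → no; 2× O → match; 1× S → match.
Summing the matching environments: 2 + 1 = 3 matching atoms.

3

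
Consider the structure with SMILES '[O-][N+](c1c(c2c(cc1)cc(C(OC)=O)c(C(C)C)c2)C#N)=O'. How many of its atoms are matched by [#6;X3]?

11

The query [#6;X3] means: any carbon (aromatic or not) with three total connections.
Check the 22 heavy atoms by environment: 10× c (aromatic, X3) → match; 4× C (X4) → no; 1× C (X3) → match; 2× O (X1) → no; 1× O (X2) → no; 1× C (X2) → no; 1× N (X1) → no; 1× N (charge +1, X3) → no; 1× O (charge -1, X1) → no.
Summing the matching environments: 10 + 1 = 11 matching atoms.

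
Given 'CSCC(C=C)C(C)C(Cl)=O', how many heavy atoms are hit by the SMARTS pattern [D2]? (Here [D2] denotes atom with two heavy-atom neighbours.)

Check the 11 heavy atoms by environment: 3× C (D1) → no; 3× C (D3) → no; 2× C (D2) → match; 1× S (D2) → match; 1× O (D1) → no; 1× Cl (D1) → no.
Summing the matching environments: 2 + 1 = 3 matching atoms.

3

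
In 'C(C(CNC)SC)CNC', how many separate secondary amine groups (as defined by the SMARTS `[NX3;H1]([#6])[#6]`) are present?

2

[NX3;H1]([#6])[#6] is the SMARTS for a secondary amine: a trivalent nitrogen with one H, bonded to two carbons.
The molecule carries 2 separate instances of an N-methylamino group (-NHCH3) meeting every constraint; each maps to a distinct set of atoms, giving 2 matches.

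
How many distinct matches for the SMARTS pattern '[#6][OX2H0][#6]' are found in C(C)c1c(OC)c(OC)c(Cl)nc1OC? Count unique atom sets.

[#6][OX2H0][#6] is the SMARTS for an ether: an aliphatic oxygen bridging two carbons with no H on the oxygen.
The molecule carries 3 separate instances of a methoxy ether (-OCH3) meeting every constraint; each maps to a distinct set of atoms, giving 3 matches.

3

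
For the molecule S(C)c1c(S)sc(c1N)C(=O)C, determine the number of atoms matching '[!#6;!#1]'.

The query [!#6;!#1] means: not carbon and not hydrogen — any heteroatom.
Check the 12 heavy atoms by environment: 1× s (aromatic) → match; 4× c (aromatic) → no; 2× S → match; 3× C → no; 1× N → match; 1× O → match.
Summing the matching environments: 1 + 2 + 1 + 1 = 5 matching atoms.

5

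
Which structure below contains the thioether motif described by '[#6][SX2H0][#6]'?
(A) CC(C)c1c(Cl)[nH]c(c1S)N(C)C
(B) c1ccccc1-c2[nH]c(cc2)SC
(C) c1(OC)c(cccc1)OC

[#6][SX2H0][#6] describes an aliphatic sulfur bridging two carbons with no H on the sulfur (a thioether).
(A) has a thiol (-SH) but the sulfur has H1, not H0 bridging two carbons.
(B) contains a methylthio ether (-SCH3), which satisfies every atom and bond constraint.
(C) has a methoxy ether (-OCH3) but the bridging atom is O, not S.
So the answer is (B).

B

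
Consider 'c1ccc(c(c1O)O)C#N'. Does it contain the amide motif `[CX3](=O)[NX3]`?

The pattern [CX3](=O)[NX3] describes a carbonyl carbon bonded to a trivalent nitrogen — an amide.
The closest candidate here is a nitrile (-C#N), but the nitrile N is NX1 (triple-bonded), not NX3. No other fragment satisfies the full query, so there is no match.

No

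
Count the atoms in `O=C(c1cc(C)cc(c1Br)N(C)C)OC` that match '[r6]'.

The query [r6] means: r6 matches atoms in a six-membered ring.
Check the 15 heavy atoms by environment: 6× c (aromatic, in 6-ring) → match; 1× N (acyclic) → no; 5× C (acyclic) → no; 2× O (acyclic) → no; 1× Br (acyclic) → no.
That gives 6 matching atoms.

6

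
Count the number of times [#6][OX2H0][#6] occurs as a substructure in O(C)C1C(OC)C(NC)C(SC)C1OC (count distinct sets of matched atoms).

3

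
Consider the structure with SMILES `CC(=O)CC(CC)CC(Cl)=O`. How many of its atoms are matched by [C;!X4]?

2

The query [C;!X4] means: aliphatic carbon that does not have four total connections.
Check the 11 heavy atoms by environment: 6× C (X4) → no; 2× C (X3) → match; 2× O (X1) → no; 1× Cl (X1) → no.
That gives 2 matching atoms.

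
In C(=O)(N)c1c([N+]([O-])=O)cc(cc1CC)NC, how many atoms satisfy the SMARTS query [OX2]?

Check the 16 heavy atoms by environment: 6× c (aromatic, X3) → no; 3× C (X4) → no; 1× C (X3) → no; 2× O (X1) → no; 2× N (X3) → no; 1× N (charge +1, X3) → no; 1× O (charge -1, X1) → no.
No environment satisfies the query, so 0 matching atoms.

0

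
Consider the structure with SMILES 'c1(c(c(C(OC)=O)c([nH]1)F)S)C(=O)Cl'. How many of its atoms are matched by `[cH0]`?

4

The query [cH0] means: aromatic carbon with no attached hydrogen (substituted or ring-fusion).
Check the 14 heavy atoms by environment: 1× n (aromatic, H1) → no; 4× c (aromatic, H0) → match; 1× F (H0) → no; 2× C (H0) → no; 3× O (H0) → no; 1× Cl (H0) → no; 1× C (H3) → no; 1× S (H1) → no.
That gives 4 matching atoms.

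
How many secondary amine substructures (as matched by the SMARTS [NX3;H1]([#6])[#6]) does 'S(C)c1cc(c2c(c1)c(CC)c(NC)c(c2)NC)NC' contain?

[NX3;H1]([#6])[#6] is the SMARTS for a secondary amine: a trivalent nitrogen with one H, bonded to two carbons.
The molecule carries 3 separate instances of an N-methylamino group (-NHCH3) meeting every constraint; each maps to a distinct set of atoms, giving 3 matches.

3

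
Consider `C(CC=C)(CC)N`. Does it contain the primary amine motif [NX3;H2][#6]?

The pattern [NX3;H2][#6] describes a trivalent nitrogen with two H attached to carbon — a primary amine.
The molecule carries a primary amino group (-NH2), whose atoms satisfy every constraint of the query, so the pattern matches.

Yes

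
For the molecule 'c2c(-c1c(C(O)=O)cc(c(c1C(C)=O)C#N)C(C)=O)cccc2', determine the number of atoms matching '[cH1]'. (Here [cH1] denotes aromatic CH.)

Check the 23 heavy atoms by environment: 6× c (aromatic, H0) → no; 6× c (aromatic, H1) → match; 4× C (H0) → no; 3× O (H0) → no; 2× C (H3) → no; 1× O (H1) → no; 1× N (H0) → no.
That gives 6 matching atoms.

6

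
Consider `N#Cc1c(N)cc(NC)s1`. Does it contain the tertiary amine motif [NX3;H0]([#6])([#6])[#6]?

The pattern [NX3;H0]([#6])([#6])[#6] describes a trivalent nitrogen with no H, bonded to three carbons — a tertiary amine.
The closest candidate here is an N-methylamino group (-NHCH3), but the nitrogen still has one H (H1), not H0. No other fragment satisfies the full query, so there is no match.

No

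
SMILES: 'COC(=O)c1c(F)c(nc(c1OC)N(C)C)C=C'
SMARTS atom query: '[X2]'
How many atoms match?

3

The query [X2] means: any atom with exactly two total connections (bonds + H).
Check the 18 heavy atoms by environment: 1× n (aromatic, X2) → match; 5× c (aromatic, X3) → no; 1× F (X1) → no; 2× O (X2) → match; 4× C (X4) → no; 3× C (X3) → no; 1× N (X3) → no; 1× O (X1) → no.
Summing the matching environments: 1 + 2 = 3 matching atoms.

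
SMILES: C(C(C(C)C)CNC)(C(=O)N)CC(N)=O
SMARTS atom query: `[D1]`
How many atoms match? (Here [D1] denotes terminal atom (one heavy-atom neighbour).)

7

Check the 15 heavy atoms by environment: 2× C (D2) → no; 5× C (D3) → no; 3× C (D1) → match; 1× N (D2) → no; 2× O (D1) → match; 2× N (D1) → match.
Summing the matching environments: 3 + 2 + 2 = 7 matching atoms.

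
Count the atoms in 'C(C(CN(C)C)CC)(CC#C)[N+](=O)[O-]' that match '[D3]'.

4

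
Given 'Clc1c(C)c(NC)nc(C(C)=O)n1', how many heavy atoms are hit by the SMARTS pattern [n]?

2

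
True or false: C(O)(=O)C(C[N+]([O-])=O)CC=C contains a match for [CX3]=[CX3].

The pattern [CX3]=[CX3] describes a non-aromatic C=C double bond between two sp2 carbons — an alkene.
The molecule carries a vinyl group (-CH=CH2), whose atoms satisfy every constraint of the query, so the pattern matches.

True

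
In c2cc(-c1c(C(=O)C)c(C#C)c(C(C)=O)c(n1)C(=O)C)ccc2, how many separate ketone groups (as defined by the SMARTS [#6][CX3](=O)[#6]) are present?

3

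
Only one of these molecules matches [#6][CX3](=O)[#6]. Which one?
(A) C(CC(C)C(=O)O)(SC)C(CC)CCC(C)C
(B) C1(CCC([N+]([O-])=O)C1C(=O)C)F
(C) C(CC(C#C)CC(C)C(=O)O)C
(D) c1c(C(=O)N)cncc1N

B

[#6][CX3](=O)[#6] describes a carbonyl carbon (no H) flanked by two carbons (a ketone).
(A) has a carboxylic acid group (-C(=O)OH) but one neighbour of the carbonyl carbon is O, not C.
(B) contains an acetyl/ketone group (-C(=O)CH3), which satisfies every atom and bond constraint.
(C) has a carboxylic acid group (-C(=O)OH) but one neighbour of the carbonyl carbon is O, not C.
(D) has a primary amide (-C(=O)NH2) but one neighbour of the carbonyl carbon is N, not C.
So the answer is (B).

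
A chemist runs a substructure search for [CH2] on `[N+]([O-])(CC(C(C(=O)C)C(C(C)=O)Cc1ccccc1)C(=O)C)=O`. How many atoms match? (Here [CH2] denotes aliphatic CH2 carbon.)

2

Check the 23 heavy atoms by environment: 2× C (H2) → match; 3× C (H1) → no; 1× N (charge +1, H0) → no; 1× O (charge -1, H0) → no; 4× O (H0) → no; 3× C (H0) → no; 3× C (H3) → no; 1× c (aromatic, H0) → no; 5× c (aromatic, H1) → no.
That gives 2 matching atoms.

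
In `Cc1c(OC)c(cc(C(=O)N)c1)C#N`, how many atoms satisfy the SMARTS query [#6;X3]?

7

The query [#6;X3] means: any carbon (aromatic or not) with three total connections.
Check the 14 heavy atoms by environment: 6× c (aromatic, X3) → match; 1× O (X2) → no; 2× C (X4) → no; 1× C (X2) → no; 1× N (X1) → no; 1× C (X3) → match; 1× O (X1) → no; 1× N (X3) → no.
Summing the matching environments: 6 + 1 = 7 matching atoms.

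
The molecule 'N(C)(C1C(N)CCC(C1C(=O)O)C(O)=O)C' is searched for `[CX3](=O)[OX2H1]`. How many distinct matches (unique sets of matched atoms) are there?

2

[CX3](=O)[OX2H1] is the SMARTS for a carboxylic acid: an sp2 carbon double-bonded to O and single-bonded to an -OH oxygen.
The molecule carries 2 separate instances of a carboxylic acid group (-C(=O)OH) meeting every constraint; each maps to a distinct set of atoms, giving 2 matches.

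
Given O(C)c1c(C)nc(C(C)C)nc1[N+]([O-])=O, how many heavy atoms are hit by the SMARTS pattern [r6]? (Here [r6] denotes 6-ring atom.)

The query [r6] means: r6 matches atoms in a six-membered ring.
Check the 15 heavy atoms by environment: 2× n (aromatic, in 6-ring) → match; 4× c (aromatic, in 6-ring) → match; 1× N (charge +1, acyclic) → no; 1× O (charge -1, acyclic) → no; 2× O (acyclic) → no; 5× C (acyclic) → no.
Summing the matching environments: 2 + 4 = 6 matching atoms.

6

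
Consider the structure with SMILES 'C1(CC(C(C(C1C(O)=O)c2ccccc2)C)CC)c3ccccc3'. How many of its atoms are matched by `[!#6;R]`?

The query [!#6;R] means: non-carbon atom that is part of a ring.
Check the 24 heavy atoms by environment: 6× C (in 6-ring) → no; 12× c (aromatic, in 6-ring) → no; 4× C (acyclic) → no; 2× O (acyclic) → no.
No environment satisfies the query, so 0 matching atoms.

0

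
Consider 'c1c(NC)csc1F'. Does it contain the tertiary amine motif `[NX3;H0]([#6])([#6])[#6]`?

No

The pattern [NX3;H0]([#6])([#6])[#6] describes a trivalent nitrogen with no H, bonded to three carbons — a tertiary amine.
The closest candidate here is an N-methylamino group (-NHCH3), but the nitrogen still has one H (H1), not H0. No other fragment satisfies the full query, so there is no match.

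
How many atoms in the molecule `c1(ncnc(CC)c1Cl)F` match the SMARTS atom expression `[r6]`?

6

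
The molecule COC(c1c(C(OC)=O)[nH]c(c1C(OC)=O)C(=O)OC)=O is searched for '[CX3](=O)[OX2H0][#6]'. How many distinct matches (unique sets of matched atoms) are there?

4

[CX3](=O)[OX2H0][#6] is the SMARTS for an ester: a carbonyl carbon bonded to an oxygen that is itself bonded to carbon (no H on that O).
The molecule carries 4 separate instances of a methyl-ester group (-C(=O)OCH3) meeting every constraint; each maps to a distinct set of atoms, giving 4 matches.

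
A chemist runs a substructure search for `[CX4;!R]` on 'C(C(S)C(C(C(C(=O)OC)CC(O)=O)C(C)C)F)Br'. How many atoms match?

Check the 19 heavy atoms by environment: 10× C (X4, acyclic) → match; 1× F (X1, acyclic) → no; 2× C (X3, acyclic) → no; 2× O (X1, acyclic) → no; 2× O (X2, acyclic) → no; 1× S (X2, acyclic) → no; 1× Br (X1, acyclic) → no.
That gives 10 matching atoms.

10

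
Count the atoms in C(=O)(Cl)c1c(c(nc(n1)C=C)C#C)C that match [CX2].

The query [CX2] means: C with X2: aliphatic carbon with exactly 2 total connections.
Check the 14 heavy atoms by environment: 2× n (aromatic, X2) → no; 4× c (aromatic, X3) → no; 3× C (X3) → no; 2× C (X2) → match; 1× C (X4) → no; 1× O (X1) → no; 1× Cl (X1) → no.
That gives 2 matching atoms.

2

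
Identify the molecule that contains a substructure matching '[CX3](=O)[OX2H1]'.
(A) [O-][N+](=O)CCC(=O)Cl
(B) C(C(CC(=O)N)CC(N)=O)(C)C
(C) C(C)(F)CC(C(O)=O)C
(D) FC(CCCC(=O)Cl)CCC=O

[CX3](=O)[OX2H1] describes an sp2 carbon double-bonded to O and single-bonded to an -OH oxygen (a carboxylic acid).
(A) has an acyl chloride (-C(=O)Cl) but the carbonyl is bonded to Cl, not to an -OH oxygen.
(B) has a primary amide (-C(=O)NH2) but the carbonyl is bonded to N, not to an -OH oxygen.
(C) contains a carboxylic acid group (-C(=O)OH), which satisfies every atom and bond constraint.
(D) has an aldehyde (-CHO) but there is no singly-bonded oxygen on the carbonyl carbon.
So the answer is (C).

C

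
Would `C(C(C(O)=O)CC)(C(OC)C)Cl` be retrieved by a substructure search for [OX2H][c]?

The pattern [OX2H][c] describes a hydroxyl oxygen attached to an aromatic carbon — a phenol.
The closest candidate here is a methoxy ether (-OCH3), but the oxygen has H0, not H1. No other fragment satisfies the full query, so there is no match.

No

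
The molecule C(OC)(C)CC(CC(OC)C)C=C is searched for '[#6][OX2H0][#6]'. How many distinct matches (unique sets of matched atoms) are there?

2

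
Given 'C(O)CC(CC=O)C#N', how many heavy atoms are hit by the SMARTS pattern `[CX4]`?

Check the 9 heavy atoms by environment: 4× C (X4) → match; 1× O (X2) → no; 1× C (X3) → no; 1× O (X1) → no; 1× C (X2) → no; 1× N (X1) → no.
That gives 4 matching atoms.

4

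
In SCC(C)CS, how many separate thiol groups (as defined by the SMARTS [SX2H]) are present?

[SX2H] is the SMARTS for a thiol: an aliphatic sulfur with two connections, one being H.
The molecule carries 2 separate instances of a thiol (-SH) meeting every constraint; each maps to a distinct set of atoms, giving 2 matches.

2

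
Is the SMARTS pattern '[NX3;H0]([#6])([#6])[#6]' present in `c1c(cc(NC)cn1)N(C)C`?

The pattern [NX3;H0]([#6])([#6])[#6] describes a trivalent nitrogen with no H, bonded to three carbons — a tertiary amine.
The molecule carries a dimethylamino group (-N(CH3)2), whose atoms satisfy every constraint of the query, so the pattern matches.

Yes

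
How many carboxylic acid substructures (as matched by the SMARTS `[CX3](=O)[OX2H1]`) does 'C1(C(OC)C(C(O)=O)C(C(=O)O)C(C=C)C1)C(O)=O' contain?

3

[CX3](=O)[OX2H1] is the SMARTS for a carboxylic acid: an sp2 carbon double-bonded to O and single-bonded to an -OH oxygen.
The molecule carries 3 separate instances of a carboxylic acid group (-C(=O)OH) meeting every constraint; each maps to a distinct set of atoms, giving 3 matches.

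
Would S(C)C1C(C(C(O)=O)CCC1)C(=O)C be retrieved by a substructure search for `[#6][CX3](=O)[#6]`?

The pattern [#6][CX3](=O)[#6] describes a carbonyl carbon (no H) flanked by two carbons — a ketone.
The molecule carries an acetyl/ketone group (-C(=O)CH3), whose atoms satisfy every constraint of the query, so the pattern matches.

Yes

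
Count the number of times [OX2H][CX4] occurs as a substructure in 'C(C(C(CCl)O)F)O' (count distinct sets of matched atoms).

2

[OX2H][CX4] is the SMARTS for an aliphatic alcohol: a hydroxyl oxygen bound to an sp3 (X4) carbon.
The molecule carries 2 separate instances of a hydroxyl group (-OH) meeting every constraint; each maps to a distinct set of atoms, giving 2 matches.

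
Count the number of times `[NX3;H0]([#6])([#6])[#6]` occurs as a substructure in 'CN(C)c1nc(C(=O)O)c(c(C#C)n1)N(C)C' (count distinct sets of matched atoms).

2

[NX3;H0]([#6])([#6])[#6] is the SMARTS for a tertiary amine: a trivalent nitrogen with no H, bonded to three carbons.
The molecule carries 2 separate instances of a dimethylamino group (-N(CH3)2) meeting every constraint; each maps to a distinct set of atoms, giving 2 matches.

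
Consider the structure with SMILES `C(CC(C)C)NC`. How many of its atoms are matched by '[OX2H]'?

0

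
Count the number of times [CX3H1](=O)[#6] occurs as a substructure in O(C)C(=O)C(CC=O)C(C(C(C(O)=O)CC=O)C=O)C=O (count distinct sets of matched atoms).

[CX3H1](=O)[#6] is the SMARTS for an aldehyde: an sp2 carbon with one H, double-bonded to O and single-bonded to carbon.
The molecule carries 4 separate instances of an aldehyde (-CHO) meeting every constraint; each maps to a distinct set of atoms, giving 4 matches.

4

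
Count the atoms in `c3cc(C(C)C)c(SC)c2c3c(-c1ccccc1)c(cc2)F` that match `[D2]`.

The query [D2] means: atom with exactly two heavy-atom neighbours.
Check the 22 heavy atoms by environment: 7× c (aromatic, D3) → no; 9× c (aromatic, D2) → match; 1× F (D1) → no; 1× C (D3) → no; 3× C (D1) → no; 1× S (D2) → match.
Summing the matching environments: 9 + 1 = 10 matching atoms.

10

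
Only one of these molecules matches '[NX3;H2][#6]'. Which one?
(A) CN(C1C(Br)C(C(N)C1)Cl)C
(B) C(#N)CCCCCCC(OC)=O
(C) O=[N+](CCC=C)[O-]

A

[NX3;H2][#6] describes a trivalent nitrogen with two H attached to carbon (a primary amine).
(A) contains a primary amino group (-NH2), which satisfies every atom and bond constraint.
(B) has a nitrile (-C#N) but the nitrogen is NX1 (triple-bonded), not NX3 with two H.
(C) has a nitro group (-[N+](=O)[O-]) but the nitrogen is [N+] with no H, not NX3H2.
So the answer is (A).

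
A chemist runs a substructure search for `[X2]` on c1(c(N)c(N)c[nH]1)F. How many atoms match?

0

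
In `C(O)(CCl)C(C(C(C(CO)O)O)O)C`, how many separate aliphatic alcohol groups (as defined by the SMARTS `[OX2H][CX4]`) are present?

5

[OX2H][CX4] is the SMARTS for an aliphatic alcohol: a hydroxyl oxygen bound to an sp3 (X4) carbon.
The molecule carries 5 separate instances of a hydroxyl group (-OH) meeting every constraint; each maps to a distinct set of atoms, giving 5 matches.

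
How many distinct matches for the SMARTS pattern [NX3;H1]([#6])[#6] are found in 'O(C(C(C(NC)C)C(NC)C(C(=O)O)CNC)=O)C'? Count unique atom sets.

3

[NX3;H1]([#6])[#6] is the SMARTS for a secondary amine: a trivalent nitrogen with one H, bonded to two carbons.
The molecule carries 3 separate instances of an N-methylamino group (-NHCH3) meeting every constraint; each maps to a distinct set of atoms, giving 3 matches.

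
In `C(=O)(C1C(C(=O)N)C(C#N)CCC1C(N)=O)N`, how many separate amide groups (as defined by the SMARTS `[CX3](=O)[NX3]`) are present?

[CX3](=O)[NX3] is the SMARTS for an amide: a carbonyl carbon bonded to a trivalent nitrogen.
The molecule carries 3 separate instances of a primary amide (-C(=O)NH2) meeting every constraint; each maps to a distinct set of atoms, giving 3 matches.

3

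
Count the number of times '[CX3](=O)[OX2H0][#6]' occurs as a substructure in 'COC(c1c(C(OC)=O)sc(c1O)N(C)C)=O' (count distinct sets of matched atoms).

2

[CX3](=O)[OX2H0][#6] is the SMARTS for an ester: a carbonyl carbon bonded to an oxygen that is itself bonded to carbon (no H on that O).
The molecule carries 2 separate instances of a methyl-ester group (-C(=O)OCH3) meeting every constraint; each maps to a distinct set of atoms, giving 2 matches.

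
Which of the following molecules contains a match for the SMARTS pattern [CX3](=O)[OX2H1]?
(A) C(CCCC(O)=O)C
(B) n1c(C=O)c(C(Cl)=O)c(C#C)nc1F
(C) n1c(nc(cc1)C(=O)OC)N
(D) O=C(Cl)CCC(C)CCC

[CX3](=O)[OX2H1] describes an sp2 carbon double-bonded to O and single-bonded to an -OH oxygen (a carboxylic acid).
(A) contains a carboxylic acid group (-C(=O)OH), which satisfies every atom and bond constraint.
(B) has an acyl chloride (-C(=O)Cl) but the carbonyl is bonded to Cl, not to an -OH oxygen.
(C) has a methyl-ester group (-C(=O)OCH3) but the singly-bonded O has no H (OX2H0, not OX2H1).
(D) has an acyl chloride (-C(=O)Cl) but the carbonyl is bonded to Cl, not to an -OH oxygen.
So the answer is (A).

A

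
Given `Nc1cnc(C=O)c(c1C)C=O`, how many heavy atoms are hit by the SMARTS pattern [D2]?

4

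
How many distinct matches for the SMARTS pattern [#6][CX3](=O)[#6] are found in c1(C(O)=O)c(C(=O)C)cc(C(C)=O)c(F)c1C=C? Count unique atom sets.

2

[#6][CX3](=O)[#6] is the SMARTS for a ketone: a carbonyl carbon (no H) flanked by two carbons.
The molecule carries 2 separate instances of an acetyl/ketone group (-C(=O)CH3) meeting every constraint; each maps to a distinct set of atoms, giving 2 matches.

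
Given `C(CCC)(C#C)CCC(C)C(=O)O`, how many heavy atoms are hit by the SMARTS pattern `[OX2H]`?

1

The query [OX2H] means: aliphatic oxygen with two connections, one of which is H — an -OH oxygen.
Check the 13 heavy atoms by environment: 4× C (H2, X4) → no; 2× C (H1, X4) → no; 2× C (H3, X4) → no; 1× C (H0, X3) → no; 1× O (H0, X1) → no; 1× O (H1, X2) → match; 1× C (H0, X2) → no; 1× C (H1, X2) → no.
That gives 1 matching atom.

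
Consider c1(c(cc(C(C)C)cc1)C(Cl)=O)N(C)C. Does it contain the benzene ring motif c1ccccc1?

Yes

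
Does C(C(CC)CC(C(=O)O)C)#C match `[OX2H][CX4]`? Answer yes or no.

No

The pattern [OX2H][CX4] describes a hydroxyl oxygen bound to an sp3 (X4) carbon — an aliphatic alcohol.
The closest candidate here is a carboxylic acid group (-C(=O)OH), but the -OH is on a CX3 carbonyl carbon, not a CX4 carbon. No other fragment satisfies the full query, so there is no match.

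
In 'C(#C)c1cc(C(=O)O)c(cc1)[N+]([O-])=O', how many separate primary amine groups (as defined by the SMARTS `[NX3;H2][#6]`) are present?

0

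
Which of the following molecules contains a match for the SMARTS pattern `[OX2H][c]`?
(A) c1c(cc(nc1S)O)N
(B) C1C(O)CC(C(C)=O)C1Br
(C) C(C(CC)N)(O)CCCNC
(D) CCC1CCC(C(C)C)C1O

A

[OX2H][c] describes a hydroxyl oxygen attached to an aromatic carbon (a phenol).
(A) contains a hydroxyl group (-OH), which satisfies every atom and bond constraint.
(B) has a hydroxyl group (-OH) but the -OH is on an aliphatic carbon, not an aromatic c.
(C) has a hydroxyl group (-OH) but the -OH is on an aliphatic carbon, not an aromatic c.
(D) has a hydroxyl group (-OH) but the -OH is on an aliphatic carbon, not an aromatic c.
So the answer is (A).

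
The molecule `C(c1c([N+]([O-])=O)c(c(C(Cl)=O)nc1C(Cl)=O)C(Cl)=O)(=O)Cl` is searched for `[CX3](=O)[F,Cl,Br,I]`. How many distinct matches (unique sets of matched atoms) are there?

4

[CX3](=O)[F,Cl,Br,I] is the SMARTS for an acyl halide: a carbonyl carbon bonded to a halogen.
The molecule carries 4 separate instances of an acyl chloride (-C(=O)Cl) meeting every constraint; each maps to a distinct set of atoms, giving 4 matches.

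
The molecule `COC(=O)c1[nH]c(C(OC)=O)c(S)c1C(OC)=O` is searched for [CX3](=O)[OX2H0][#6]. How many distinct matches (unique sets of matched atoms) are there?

[CX3](=O)[OX2H0][#6] is the SMARTS for an ester: a carbonyl carbon bonded to an oxygen that is itself bonded to carbon (no H on that O).
The molecule carries 3 separate instances of a methyl-ester group (-C(=O)OCH3) meeting every constraint; each maps to a distinct set of atoms, giving 3 matches.

3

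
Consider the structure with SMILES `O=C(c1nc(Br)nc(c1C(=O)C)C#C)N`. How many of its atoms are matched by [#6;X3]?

6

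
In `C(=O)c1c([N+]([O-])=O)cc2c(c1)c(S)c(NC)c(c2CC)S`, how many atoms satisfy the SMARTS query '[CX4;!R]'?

3

Check the 21 heavy atoms by environment: 10× c (aromatic, X3, in 6-ring) → no; 1× N (X3, acyclic) → no; 3× C (X4, acyclic) → match; 1× C (X3, acyclic) → no; 2× O (X1, acyclic) → no; 1× N (charge +1, X3, acyclic) → no; 1× O (charge -1, X1, acyclic) → no; 2× S (X2, acyclic) → no.
That gives 3 matching atoms.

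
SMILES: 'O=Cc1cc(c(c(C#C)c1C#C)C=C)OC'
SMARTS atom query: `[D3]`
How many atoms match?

5

The query [D3] means: atom with exactly three heavy-atom neighbours.
Check the 16 heavy atoms by environment: 5× c (aromatic, D3) → match; 1× c (aromatic, D2) → no; 4× C (D2) → no; 4× C (D1) → no; 1× O (D2) → no; 1× O (D1) → no.
That gives 5 matching atoms.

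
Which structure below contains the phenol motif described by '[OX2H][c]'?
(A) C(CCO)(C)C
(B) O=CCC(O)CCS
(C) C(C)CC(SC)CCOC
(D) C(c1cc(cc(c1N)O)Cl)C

D

[OX2H][c] describes a hydroxyl oxygen attached to an aromatic carbon (a phenol).
(A) has a hydroxyl group (-OH) but the -OH is on an aliphatic carbon, not an aromatic c.
(B) has a hydroxyl group (-OH) but the -OH is on an aliphatic carbon, not an aromatic c.
(C) has a methoxy ether (-OCH3) but the oxygen has H0, not H1.
(D) contains a hydroxyl group (-OH), which satisfies every atom and bond constraint.
So the answer is (D).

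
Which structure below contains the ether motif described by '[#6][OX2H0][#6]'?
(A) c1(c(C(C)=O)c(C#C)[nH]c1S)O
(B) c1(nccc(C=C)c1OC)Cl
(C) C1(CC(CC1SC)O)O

B

[#6][OX2H0][#6] describes an aliphatic oxygen bridging two carbons with no H on the oxygen (an ether).
(A) has a hydroxyl group (-OH) but the oxygen has H1, not H0 bridging two carbons.
(B) contains a methoxy ether (-OCH3), which satisfies every atom and bond constraint.
(C) has a hydroxyl group (-OH) but the oxygen has H1, not H0 bridging two carbons.
So the answer is (B).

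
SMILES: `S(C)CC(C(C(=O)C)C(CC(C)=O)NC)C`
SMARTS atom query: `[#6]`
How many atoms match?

12

The query [#6] means: #6 matches any atom with atomic number 6 (carbon, aromatic or aliphatic).
Check the 16 heavy atoms by environment: 12× C → match; 1× N → no; 2× O → no; 1× S → no.
That gives 12 matching atoms.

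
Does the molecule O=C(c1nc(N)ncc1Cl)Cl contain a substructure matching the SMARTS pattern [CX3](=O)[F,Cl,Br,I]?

Yes

The pattern [CX3](=O)[F,Cl,Br,I] describes a carbonyl carbon bonded to a halogen — an acyl halide.
The molecule carries an acyl chloride (-C(=O)Cl), whose atoms satisfy every constraint of the query, so the pattern matches.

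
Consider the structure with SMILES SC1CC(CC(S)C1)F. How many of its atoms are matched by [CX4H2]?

3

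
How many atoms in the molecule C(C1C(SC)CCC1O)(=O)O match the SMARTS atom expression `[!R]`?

The query [!R] means: !R matches any atom not in a ring.
Check the 11 heavy atoms by environment: 5× C (in 5-ring) → no; 2× C (acyclic) → match; 3× O (acyclic) → match; 1× S (acyclic) → match.
Summing the matching environments: 2 + 3 + 1 = 6 matching atoms.

6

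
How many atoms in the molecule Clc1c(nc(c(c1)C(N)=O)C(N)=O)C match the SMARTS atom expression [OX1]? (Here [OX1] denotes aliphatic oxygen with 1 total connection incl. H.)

The query [OX1] means: aliphatic oxygen with one total connection — typically a carbonyl =O or an oxide.
Check the 14 heavy atoms by environment: 1× n (aromatic, X2) → no; 5× c (aromatic, X3) → no; 2× C (X3) → no; 2× O (X1) → match; 2× N (X3) → no; 1× Cl (X1) → no; 1× C (X4) → no.
That gives 2 matching atoms.

2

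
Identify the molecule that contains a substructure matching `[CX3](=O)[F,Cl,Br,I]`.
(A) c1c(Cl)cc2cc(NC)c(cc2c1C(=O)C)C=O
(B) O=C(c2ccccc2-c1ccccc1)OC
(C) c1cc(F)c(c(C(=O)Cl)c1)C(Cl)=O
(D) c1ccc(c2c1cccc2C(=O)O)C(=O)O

C

[CX3](=O)[F,Cl,Br,I] describes a carbonyl carbon bonded to a halogen (an acyl halide).
(A) has a chloro substituent but the Cl is not on a carbonyl carbon.
(B) has a methyl-ester group (-C(=O)OCH3) but the carbonyl is bonded to -O-C, not to a halogen.
(C) contains an acyl chloride (-C(=O)Cl), which satisfies every atom and bond constraint.
(D) has a carboxylic acid group (-C(=O)OH) but the carbonyl is bonded to -OH, not to a halogen.
So the answer is (C).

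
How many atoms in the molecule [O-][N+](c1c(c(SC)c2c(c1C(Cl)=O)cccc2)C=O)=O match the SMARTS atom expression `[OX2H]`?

0

Check the 20 heavy atoms by environment: 6× c (aromatic, H0, X3) → no; 4× c (aromatic, H1, X3) → no; 1× N (charge +1, H0, X3) → no; 1× O (charge -1, H0, X1) → no; 3× O (H0, X1) → no; 1× C (H1, X3) → no; 1× C (H0, X3) → no; 1× Cl (H0, X1) → no; 1× S (H0, X2) → no; 1× C (H3, X4) → no.
No environment satisfies the query, so 0 matching atoms.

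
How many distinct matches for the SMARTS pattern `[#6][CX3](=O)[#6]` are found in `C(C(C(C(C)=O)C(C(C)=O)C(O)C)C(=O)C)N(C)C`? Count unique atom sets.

[#6][CX3](=O)[#6] is the SMARTS for a ketone: a carbonyl carbon (no H) flanked by two carbons.
The molecule carries 3 separate instances of an acetyl/ketone group (-C(=O)CH3) meeting every constraint; each maps to a distinct set of atoms, giving 3 matches.

3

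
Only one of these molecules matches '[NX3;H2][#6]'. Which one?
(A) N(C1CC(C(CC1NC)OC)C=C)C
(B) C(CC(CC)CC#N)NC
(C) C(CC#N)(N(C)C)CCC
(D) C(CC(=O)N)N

[NX3;H2][#6] describes a trivalent nitrogen with two H attached to carbon (a primary amine).
(A) has an N-methylamino group (-NHCH3) but the nitrogen bears two carbons and only one H (H1), not H2.
(B) has a nitrile (-C#N) but the nitrogen is NX1 (triple-bonded), not NX3 with two H.
(C) has a nitrile (-C#N) but the nitrogen is NX1 (triple-bonded), not NX3 with two H.
(D) contains a primary amino group (-NH2), which satisfies every atom and bond constraint.
So the answer is (D).

D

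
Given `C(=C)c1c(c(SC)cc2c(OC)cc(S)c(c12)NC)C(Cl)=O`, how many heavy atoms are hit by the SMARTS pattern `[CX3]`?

The query [CX3] means: C with X3: aliphatic carbon with exactly 3 total connections.
Check the 22 heavy atoms by environment: 10× c (aromatic, X3) → no; 1× N (X3) → no; 3× C (X4) → no; 2× S (X2) → no; 3× C (X3) → match; 1× O (X2) → no; 1× O (X1) → no; 1× Cl (X1) → no.
That gives 3 matching atoms.

3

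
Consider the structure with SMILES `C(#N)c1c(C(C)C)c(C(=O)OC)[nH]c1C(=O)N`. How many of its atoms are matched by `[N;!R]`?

2

The query [N;!R] means: aliphatic nitrogen not in a ring.
Check the 17 heavy atoms by environment: 1× n (aromatic, in 5-ring) → no; 4× c (aromatic, in 5-ring) → no; 7× C (acyclic) → no; 3× O (acyclic) → no; 2× N (acyclic) → match.
That gives 2 matching atoms.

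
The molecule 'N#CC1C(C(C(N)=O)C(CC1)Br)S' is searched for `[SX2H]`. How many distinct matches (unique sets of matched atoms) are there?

1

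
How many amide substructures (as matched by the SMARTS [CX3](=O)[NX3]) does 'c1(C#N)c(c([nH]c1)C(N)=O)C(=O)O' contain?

[CX3](=O)[NX3] is the SMARTS for an amide: a carbonyl carbon bonded to a trivalent nitrogen.
Exactly one fragment in the molecule meets all constraints, giving 1 match.

1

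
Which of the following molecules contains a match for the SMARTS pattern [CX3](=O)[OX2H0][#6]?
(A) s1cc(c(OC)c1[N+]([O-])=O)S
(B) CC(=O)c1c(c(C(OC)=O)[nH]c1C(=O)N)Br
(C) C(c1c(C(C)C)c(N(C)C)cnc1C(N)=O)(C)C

B

[CX3](=O)[OX2H0][#6] describes a carbonyl carbon bonded to an oxygen that is itself bonded to carbon (no H on that O) (an ester).
(A) has a methoxy ether (-OCH3) but the ether oxygen is not adjacent to a C=O carbon.
(B) contains a methyl-ester group (-C(=O)OCH3), which satisfies every atom and bond constraint.
(C) has a primary amide (-C(=O)NH2) but the carbonyl is bonded to N, not to an O-C linkage.
So the answer is (B).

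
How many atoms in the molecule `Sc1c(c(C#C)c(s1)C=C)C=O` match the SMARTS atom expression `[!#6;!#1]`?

The query [!#6;!#1] means: not carbon and not hydrogen — any heteroatom.
Check the 12 heavy atoms by environment: 1× s (aromatic) → match; 4× c (aromatic) → no; 5× C → no; 1× O → match; 1× S → match.
Summing the matching environments: 1 + 1 + 1 = 3 matching atoms.

3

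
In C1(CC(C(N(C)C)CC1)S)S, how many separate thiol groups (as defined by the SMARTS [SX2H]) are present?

2

[SX2H] is the SMARTS for a thiol: an aliphatic sulfur with two connections, one being H.
The molecule carries 2 separate instances of a thiol (-SH) meeting every constraint; each maps to a distinct set of atoms, giving 2 matches.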